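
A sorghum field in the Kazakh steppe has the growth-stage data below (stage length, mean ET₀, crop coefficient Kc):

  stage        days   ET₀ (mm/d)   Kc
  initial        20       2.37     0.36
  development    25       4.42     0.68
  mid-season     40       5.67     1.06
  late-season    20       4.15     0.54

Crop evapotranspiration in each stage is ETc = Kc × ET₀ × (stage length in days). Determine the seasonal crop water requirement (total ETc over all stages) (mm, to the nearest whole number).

initial: 0.36 × 2.37 × 20 = 17.06 mm
development: 0.68 × 4.42 × 25 = 75.14 mm
mid-season: 1.06 × 5.67 × 40 = 240.41 mm
late-season: 0.54 × 4.15 × 20 = 44.82 mm
Seasonal total = 377.43 mm

377 mm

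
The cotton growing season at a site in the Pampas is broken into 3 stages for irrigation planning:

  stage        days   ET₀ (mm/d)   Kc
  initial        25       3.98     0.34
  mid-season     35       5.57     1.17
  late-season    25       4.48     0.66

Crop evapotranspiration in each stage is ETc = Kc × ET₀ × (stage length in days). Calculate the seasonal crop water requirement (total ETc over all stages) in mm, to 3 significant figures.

initial: 0.34 × 3.98 × 25 = 33.83 mm
mid-season: 1.17 × 5.57 × 35 = 228.09 mm
late-season: 0.66 × 4.48 × 25 = 73.92 mm
Seasonal total = 335.84 mm

336 mm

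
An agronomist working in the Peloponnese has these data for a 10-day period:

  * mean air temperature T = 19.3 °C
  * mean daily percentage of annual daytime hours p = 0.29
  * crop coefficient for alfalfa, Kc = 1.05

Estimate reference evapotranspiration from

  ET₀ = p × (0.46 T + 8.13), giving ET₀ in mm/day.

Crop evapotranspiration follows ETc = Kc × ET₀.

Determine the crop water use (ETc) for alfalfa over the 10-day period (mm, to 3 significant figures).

51.8 mm

ET₀ = 0.29 × (0.46 × 19.3 + 8.13) = 0.29 × 17.008 = 4.9323 mm/d
ETc = Kc × ET₀ = 1.05 × 4.9323 = 5.1789 mm/d
Over 10 days: 5.1789 × 10 = 51.789 mm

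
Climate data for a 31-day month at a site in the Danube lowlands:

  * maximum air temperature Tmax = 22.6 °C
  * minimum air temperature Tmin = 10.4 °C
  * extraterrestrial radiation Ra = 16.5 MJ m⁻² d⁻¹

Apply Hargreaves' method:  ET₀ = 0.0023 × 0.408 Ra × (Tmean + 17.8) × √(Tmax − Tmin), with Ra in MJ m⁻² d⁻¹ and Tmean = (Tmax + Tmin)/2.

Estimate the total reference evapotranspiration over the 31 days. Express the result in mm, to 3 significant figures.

Tmean = (22.6 + 10.4)/2 = 16.50 °C
0.408 Ra = 0.408 × 16.5 = 6.7320 mm/d equivalent
ET₀ = 0.0023 × 6.7320 × (16.50 + 17.8) × √12.2 = 0.0023 × 6.7320 × 34.30 × 3.4928 = 1.8550 mm/d
Over 31 days: 1.8550 × 31 = 57.505 mm

57.5 mm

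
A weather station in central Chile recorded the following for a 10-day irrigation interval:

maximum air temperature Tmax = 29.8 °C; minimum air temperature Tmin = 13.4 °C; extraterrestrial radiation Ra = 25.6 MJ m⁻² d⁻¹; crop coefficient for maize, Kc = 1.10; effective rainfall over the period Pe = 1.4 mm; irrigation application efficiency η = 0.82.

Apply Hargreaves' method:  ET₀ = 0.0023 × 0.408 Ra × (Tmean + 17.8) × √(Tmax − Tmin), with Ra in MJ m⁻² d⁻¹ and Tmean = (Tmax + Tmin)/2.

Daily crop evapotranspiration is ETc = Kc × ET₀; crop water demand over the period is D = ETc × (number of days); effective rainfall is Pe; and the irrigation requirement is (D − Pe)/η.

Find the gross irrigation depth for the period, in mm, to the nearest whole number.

50 mm

Tmean = (29.8 + 13.4)/2 = 21.60 °C
0.408 Ra = 0.408 × 25.6 = 10.4448 mm/d equivalent
ET₀ = 0.0023 × 10.4448 × (21.60 + 17.8) × √16.4 = 0.0023 × 10.4448 × 39.40 × 4.0497 = 3.8331 mm/d
ETc = Kc × ET₀ = 1.10 × 3.8331 = 4.2164 mm/d
Crop demand D = ETc × 10 d = 4.2164 × 10 = 42.164 mm
D − Pe = 42.164 − 1.4 = 40.764 mm
Gross irrigation = 40.764 / 0.82 = 49.712 mm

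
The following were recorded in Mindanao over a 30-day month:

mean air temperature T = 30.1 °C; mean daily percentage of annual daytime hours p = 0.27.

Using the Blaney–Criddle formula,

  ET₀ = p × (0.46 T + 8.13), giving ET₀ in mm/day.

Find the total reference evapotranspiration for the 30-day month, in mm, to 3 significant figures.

178 mm

ET₀ = 0.27 × (0.46 × 30.1 + 8.13) = 0.27 × 21.976 = 5.9335 mm/d
Monthly total = 5.9335 × 30 = 178.005 mm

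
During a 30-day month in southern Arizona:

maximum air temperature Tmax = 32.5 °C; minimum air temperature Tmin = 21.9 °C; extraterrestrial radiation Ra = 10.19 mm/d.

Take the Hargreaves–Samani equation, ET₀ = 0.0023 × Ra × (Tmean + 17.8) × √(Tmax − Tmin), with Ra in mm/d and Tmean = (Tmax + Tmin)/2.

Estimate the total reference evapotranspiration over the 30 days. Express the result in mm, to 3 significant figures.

Tmean = (32.5 + 21.9)/2 = 27.20 °C
ET₀ = 0.0023 × 10.19 × (27.20 + 17.8) × √10.6 = 0.0023 × 10.19 × 45.00 × 3.2558 = 3.4338 mm/d
Over 30 days: 3.4338 × 30 = 103.014 mm

103 mm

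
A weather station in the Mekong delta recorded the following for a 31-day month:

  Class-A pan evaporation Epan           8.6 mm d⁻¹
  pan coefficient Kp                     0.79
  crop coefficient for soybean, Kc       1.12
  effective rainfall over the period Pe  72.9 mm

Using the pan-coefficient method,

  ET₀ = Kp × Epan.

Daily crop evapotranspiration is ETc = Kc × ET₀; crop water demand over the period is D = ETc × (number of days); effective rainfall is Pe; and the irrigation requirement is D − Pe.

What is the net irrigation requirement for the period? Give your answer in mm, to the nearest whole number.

163 mm

ET₀ = 0.79 × 8.6 = 6.7940 mm/d
ETc = Kc × ET₀ = 1.12 × 6.7940 = 7.6093 mm/d
Crop demand D = ETc × 31 d = 7.6093 × 31 = 235.888 mm
D − Pe = 235.888 − 72.9 = 162.988 mm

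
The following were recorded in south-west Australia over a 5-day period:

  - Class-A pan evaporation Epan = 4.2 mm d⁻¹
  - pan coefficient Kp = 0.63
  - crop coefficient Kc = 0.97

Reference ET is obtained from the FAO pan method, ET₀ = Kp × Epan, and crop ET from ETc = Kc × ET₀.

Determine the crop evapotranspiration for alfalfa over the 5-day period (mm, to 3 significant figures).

12.8 mm

ET₀ = 0.63 × 4.2 = 2.6460 mm/d
ETc = Kc × ET₀ = 0.97 × 2.6460 = 2.5666 mm/d
Over 5 days: 2.5666 × 5 = 12.833 mm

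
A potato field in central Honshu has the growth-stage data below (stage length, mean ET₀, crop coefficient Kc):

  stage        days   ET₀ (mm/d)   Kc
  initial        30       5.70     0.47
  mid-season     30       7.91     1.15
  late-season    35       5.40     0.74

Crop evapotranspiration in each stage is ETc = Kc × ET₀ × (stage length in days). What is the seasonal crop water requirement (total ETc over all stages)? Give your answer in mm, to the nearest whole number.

initial: 0.47 × 5.70 × 30 = 80.37 mm
mid-season: 1.15 × 7.91 × 30 = 272.90 mm
late-season: 0.74 × 5.40 × 35 = 139.86 mm
Seasonal total = 493.13 mm

493 mm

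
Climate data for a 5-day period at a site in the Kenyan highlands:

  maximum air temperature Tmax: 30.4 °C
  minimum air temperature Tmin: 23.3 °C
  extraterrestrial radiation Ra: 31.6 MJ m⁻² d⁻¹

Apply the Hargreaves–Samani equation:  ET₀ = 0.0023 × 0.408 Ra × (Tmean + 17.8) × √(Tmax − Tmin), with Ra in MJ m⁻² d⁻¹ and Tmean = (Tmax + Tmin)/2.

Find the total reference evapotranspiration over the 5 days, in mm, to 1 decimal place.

Tmean = (30.4 + 23.3)/2 = 26.85 °C
0.408 Ra = 0.408 × 31.6 = 12.8928 mm/d equivalent
ET₀ = 0.0023 × 12.8928 × (26.85 + 17.8) × √7.1 = 0.0023 × 12.8928 × 44.65 × 2.6646 = 3.5280 mm/d
Over 5 days: 3.5280 × 5 = 17.640 mm

17.6 mm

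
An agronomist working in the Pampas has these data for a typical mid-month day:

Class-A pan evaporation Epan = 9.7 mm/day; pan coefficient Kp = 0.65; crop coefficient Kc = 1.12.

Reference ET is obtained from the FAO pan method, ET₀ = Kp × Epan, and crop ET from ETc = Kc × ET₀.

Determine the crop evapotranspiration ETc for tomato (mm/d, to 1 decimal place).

ET₀ = 0.65 × 9.7 = 6.3050 mm/d
ETc = Kc × ET₀ = 1.12 × 6.3050 = 7.0616 mm/d

7.1 mm/d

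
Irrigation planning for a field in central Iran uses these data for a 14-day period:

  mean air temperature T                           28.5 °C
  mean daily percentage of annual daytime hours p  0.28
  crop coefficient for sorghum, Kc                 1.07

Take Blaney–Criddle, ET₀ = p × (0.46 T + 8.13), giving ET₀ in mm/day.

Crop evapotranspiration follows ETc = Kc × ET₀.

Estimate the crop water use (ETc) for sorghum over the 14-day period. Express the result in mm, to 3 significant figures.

89.1 mm

ET₀ = 0.28 × (0.46 × 28.5 + 8.13) = 0.28 × 21.240 = 5.9472 mm/d
ETc = Kc × ET₀ = 1.07 × 5.9472 = 6.3635 mm/d
Over 14 days: 6.3635 × 14 = 89.089 mm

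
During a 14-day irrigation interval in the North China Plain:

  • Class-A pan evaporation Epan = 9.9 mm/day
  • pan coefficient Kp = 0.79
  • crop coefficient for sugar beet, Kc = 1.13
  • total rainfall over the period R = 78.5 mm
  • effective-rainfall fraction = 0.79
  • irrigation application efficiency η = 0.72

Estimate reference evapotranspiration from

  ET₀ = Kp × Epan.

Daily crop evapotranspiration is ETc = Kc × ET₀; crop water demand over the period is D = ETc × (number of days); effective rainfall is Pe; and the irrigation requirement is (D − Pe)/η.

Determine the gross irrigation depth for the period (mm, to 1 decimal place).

85.7 mm

ET₀ = 0.79 × 9.9 = 7.8210 mm/d
ETc = Kc × ET₀ = 1.13 × 7.8210 = 8.8377 mm/d
Crop demand D = ETc × 14 d = 8.8377 × 14 = 123.728 mm
Pe = 0.79 × 78.5 = 62.015 mm
D − Pe = 123.728 − 62.015 = 61.713 mm
Gross irrigation = 61.713 / 0.72 = 85.713 mm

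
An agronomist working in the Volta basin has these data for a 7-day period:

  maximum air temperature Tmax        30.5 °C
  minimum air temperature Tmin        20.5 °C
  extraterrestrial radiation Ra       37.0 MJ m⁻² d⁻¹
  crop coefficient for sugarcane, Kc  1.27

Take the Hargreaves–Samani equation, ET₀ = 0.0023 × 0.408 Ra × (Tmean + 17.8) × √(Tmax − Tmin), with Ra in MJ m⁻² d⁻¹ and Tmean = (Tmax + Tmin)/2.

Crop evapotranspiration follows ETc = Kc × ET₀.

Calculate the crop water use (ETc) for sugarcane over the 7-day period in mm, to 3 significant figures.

42.3 mm

Tmean = (30.5 + 20.5)/2 = 25.50 °C
0.408 Ra = 0.408 × 37.0 = 15.0960 mm/d equivalent
ET₀ = 0.0023 × 15.0960 × (25.50 + 17.8) × √10.0 = 0.0023 × 15.0960 × 43.30 × 3.1623 = 4.7542 mm/d
ETc = Kc × ET₀ = 1.27 × 4.7542 = 6.0378 mm/d
Over 7 days: 6.0378 × 7 = 42.265 mm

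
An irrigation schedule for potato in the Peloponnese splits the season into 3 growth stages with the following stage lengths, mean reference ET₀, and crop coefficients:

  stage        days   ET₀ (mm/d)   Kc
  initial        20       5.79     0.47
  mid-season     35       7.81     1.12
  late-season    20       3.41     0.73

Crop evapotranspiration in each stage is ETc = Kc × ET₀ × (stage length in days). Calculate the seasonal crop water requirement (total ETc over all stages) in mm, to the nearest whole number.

410 mm

initial: 0.47 × 5.79 × 20 = 54.43 mm
mid-season: 1.12 × 7.81 × 35 = 306.15 mm
late-season: 0.73 × 3.41 × 20 = 49.79 mm
Seasonal total = 410.37 mm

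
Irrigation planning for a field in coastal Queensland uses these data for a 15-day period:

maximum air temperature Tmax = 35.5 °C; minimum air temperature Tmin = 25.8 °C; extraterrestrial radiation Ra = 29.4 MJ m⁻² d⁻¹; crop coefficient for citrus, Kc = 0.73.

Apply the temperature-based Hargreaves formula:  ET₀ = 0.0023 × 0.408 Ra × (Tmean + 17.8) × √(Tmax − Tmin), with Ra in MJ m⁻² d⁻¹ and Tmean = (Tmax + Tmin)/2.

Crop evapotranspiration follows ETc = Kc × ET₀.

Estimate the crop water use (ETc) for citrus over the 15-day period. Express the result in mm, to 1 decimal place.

45.6 mm

Tmean = (35.5 + 25.8)/2 = 30.65 °C
0.408 Ra = 0.408 × 29.4 = 11.9952 mm/d equivalent
ET₀ = 0.0023 × 11.9952 × (30.65 + 17.8) × √9.7 = 0.0023 × 11.9952 × 48.45 × 3.1145 = 4.1631 mm/d
ETc = Kc × ET₀ = 0.73 × 4.1631 = 3.0391 mm/d
Over 15 days: 3.0391 × 15 = 45.587 mm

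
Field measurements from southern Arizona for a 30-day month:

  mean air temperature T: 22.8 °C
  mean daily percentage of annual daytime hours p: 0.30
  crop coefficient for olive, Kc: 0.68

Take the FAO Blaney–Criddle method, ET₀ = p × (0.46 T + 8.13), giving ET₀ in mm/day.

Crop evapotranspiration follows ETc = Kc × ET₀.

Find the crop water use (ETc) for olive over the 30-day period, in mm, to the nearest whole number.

114 mm

ET₀ = 0.30 × (0.46 × 22.8 + 8.13) = 0.30 × 18.618 = 5.5854 mm/d
ETc = Kc × ET₀ = 0.68 × 5.5854 = 3.7981 mm/d
Over 30 days: 3.7981 × 30 = 113.943 mm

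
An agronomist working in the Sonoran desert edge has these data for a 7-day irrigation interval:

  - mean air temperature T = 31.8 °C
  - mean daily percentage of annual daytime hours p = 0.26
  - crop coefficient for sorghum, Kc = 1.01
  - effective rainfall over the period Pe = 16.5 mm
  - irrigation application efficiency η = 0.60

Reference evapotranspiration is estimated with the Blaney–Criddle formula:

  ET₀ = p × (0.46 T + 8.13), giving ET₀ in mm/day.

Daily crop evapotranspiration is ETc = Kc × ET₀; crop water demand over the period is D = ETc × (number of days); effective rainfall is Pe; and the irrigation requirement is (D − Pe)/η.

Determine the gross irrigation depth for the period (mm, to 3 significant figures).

42.2 mm

ET₀ = 0.26 × (0.46 × 31.8 + 8.13) = 0.26 × 22.758 = 5.9171 mm/d
ETc = Kc × ET₀ = 1.01 × 5.9171 = 5.9763 mm/d
Crop demand D = ETc × 7 d = 5.9763 × 7 = 41.834 mm
D − Pe = 41.834 − 16.5 = 25.334 mm
Gross irrigation = 25.334 / 0.60 = 42.223 mm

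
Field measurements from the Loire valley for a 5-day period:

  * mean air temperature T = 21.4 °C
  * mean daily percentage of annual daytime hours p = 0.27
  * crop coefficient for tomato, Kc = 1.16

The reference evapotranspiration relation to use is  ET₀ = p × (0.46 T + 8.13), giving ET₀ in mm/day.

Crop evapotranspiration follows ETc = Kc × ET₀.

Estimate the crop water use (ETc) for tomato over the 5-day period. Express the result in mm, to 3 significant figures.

28.1 mm

ET₀ = 0.27 × (0.46 × 21.4 + 8.13) = 0.27 × 17.974 = 4.8530 mm/d
ETc = Kc × ET₀ = 1.16 × 4.8530 = 5.6295 mm/d
Over 5 days: 5.6295 × 5 = 28.148 mm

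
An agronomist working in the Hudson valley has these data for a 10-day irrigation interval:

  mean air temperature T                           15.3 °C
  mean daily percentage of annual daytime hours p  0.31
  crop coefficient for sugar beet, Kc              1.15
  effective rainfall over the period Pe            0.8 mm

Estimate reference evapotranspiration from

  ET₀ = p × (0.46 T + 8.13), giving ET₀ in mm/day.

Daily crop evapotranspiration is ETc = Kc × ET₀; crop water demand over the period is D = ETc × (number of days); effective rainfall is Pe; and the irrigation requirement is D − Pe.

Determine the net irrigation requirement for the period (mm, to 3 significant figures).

ET₀ = 0.31 × (0.46 × 15.3 + 8.13) = 0.31 × 15.168 = 4.7021 mm/d
ETc = Kc × ET₀ = 1.15 × 4.7021 = 5.4074 mm/d
Crop demand D = ETc × 10 d = 5.4074 × 10 = 54.074 mm
D − Pe = 54.074 − 0.8 = 53.274 mm

53.3 mm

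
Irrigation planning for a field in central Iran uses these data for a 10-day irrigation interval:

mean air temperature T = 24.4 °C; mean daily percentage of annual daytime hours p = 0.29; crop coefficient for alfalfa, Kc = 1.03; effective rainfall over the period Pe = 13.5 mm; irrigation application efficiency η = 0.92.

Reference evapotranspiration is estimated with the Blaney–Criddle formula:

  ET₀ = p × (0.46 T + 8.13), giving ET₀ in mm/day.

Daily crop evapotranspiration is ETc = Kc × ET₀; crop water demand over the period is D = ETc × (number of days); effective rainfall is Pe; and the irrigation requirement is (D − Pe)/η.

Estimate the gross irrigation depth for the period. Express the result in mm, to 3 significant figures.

48.2 mm

ET₀ = 0.29 × (0.46 × 24.4 + 8.13) = 0.29 × 19.354 = 5.6127 mm/d
ETc = Kc × ET₀ = 1.03 × 5.6127 = 5.7811 mm/d
Crop demand D = ETc × 10 d = 5.7811 × 10 = 57.811 mm
D − Pe = 57.811 − 13.5 = 44.311 mm
Gross irrigation = 44.311 / 0.92 = 48.164 mm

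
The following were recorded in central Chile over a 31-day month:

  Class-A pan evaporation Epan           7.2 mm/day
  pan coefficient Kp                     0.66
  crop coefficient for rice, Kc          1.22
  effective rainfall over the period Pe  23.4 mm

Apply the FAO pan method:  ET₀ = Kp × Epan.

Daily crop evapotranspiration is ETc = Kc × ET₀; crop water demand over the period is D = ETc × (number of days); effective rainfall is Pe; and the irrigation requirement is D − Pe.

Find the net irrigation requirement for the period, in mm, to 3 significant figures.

156 mm

ET₀ = 0.66 × 7.2 = 4.7520 mm/d
ETc = Kc × ET₀ = 1.22 × 4.7520 = 5.7974 mm/d
Crop demand D = ETc × 31 d = 5.7974 × 31 = 179.719 mm
D − Pe = 179.719 − 23.4 = 156.319 mm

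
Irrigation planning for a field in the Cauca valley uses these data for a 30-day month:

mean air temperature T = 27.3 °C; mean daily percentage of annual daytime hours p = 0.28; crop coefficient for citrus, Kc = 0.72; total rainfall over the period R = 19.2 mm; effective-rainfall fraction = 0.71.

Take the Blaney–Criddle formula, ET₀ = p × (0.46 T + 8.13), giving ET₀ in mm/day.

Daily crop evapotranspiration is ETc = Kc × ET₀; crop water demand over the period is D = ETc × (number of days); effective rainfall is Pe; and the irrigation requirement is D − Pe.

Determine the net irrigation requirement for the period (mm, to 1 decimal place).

ET₀ = 0.28 × (0.46 × 27.3 + 8.13) = 0.28 × 20.688 = 5.7926 mm/d
ETc = Kc × ET₀ = 0.72 × 5.7926 = 4.1707 mm/d
Crop demand D = ETc × 30 d = 4.1707 × 30 = 125.121 mm
Pe = 0.71 × 19.2 = 13.632 mm
D − Pe = 125.121 − 13.632 = 111.489 mm

111.5 mm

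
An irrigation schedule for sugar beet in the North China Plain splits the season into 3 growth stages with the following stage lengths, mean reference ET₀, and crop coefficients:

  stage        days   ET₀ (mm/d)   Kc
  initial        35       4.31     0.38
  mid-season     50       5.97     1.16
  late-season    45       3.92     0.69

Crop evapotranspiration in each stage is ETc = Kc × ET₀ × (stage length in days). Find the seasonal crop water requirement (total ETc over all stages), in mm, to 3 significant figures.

525 mm

initial: 0.38 × 4.31 × 35 = 57.32 mm
mid-season: 1.16 × 5.97 × 50 = 346.26 mm
late-season: 0.69 × 3.92 × 45 = 121.72 mm
Seasonal total = 525.30 mm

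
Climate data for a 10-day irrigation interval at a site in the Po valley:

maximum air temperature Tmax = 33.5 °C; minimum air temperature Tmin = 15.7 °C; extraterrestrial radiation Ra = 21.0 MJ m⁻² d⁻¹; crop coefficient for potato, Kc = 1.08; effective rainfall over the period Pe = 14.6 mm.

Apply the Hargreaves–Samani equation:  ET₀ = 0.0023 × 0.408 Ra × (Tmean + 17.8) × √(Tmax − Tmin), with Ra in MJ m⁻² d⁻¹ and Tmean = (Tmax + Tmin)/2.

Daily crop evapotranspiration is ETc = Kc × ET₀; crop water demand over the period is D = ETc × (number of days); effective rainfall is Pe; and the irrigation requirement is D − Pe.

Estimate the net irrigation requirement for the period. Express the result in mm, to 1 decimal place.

23.5 mm

Tmean = (33.5 + 15.7)/2 = 24.60 °C
0.408 Ra = 0.408 × 21.0 = 8.5680 mm/d equivalent
ET₀ = 0.0023 × 8.5680 × (24.60 + 17.8) × √17.8 = 0.0023 × 8.5680 × 42.40 × 4.2190 = 3.5252 mm/d
ETc = Kc × ET₀ = 1.08 × 3.5252 = 3.8072 mm/d
Crop demand D = ETc × 10 d = 3.8072 × 10 = 38.072 mm
D − Pe = 38.072 − 14.6 = 23.472 mm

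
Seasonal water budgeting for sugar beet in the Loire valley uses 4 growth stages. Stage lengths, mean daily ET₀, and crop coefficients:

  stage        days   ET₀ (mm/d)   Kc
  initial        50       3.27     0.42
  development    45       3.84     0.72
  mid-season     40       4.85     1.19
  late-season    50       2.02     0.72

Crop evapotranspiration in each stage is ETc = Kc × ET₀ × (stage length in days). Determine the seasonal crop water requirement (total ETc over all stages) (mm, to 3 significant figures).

497 mm

initial: 0.42 × 3.27 × 50 = 68.67 mm
development: 0.72 × 3.84 × 45 = 124.42 mm
mid-season: 1.19 × 4.85 × 40 = 230.86 mm
late-season: 0.72 × 2.02 × 50 = 72.72 mm
Seasonal total = 496.67 mm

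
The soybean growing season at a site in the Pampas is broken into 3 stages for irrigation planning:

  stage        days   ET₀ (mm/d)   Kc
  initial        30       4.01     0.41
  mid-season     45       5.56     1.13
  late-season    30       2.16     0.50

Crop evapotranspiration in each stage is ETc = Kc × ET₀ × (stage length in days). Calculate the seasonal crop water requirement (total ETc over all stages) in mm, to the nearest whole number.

initial: 0.41 × 4.01 × 30 = 49.32 mm
mid-season: 1.13 × 5.56 × 45 = 282.73 mm
late-season: 0.50 × 2.16 × 30 = 32.40 mm
Seasonal total = 364.45 mm

364 mm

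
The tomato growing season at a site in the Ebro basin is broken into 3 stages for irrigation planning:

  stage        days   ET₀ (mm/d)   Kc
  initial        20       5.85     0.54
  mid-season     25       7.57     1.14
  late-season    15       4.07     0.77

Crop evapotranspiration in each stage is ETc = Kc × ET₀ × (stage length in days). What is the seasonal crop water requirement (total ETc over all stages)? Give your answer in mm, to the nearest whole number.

initial: 0.54 × 5.85 × 20 = 63.18 mm
mid-season: 1.14 × 7.57 × 25 = 215.75 mm
late-season: 0.77 × 4.07 × 15 = 47.01 mm
Seasonal total = 325.94 mm

326 mm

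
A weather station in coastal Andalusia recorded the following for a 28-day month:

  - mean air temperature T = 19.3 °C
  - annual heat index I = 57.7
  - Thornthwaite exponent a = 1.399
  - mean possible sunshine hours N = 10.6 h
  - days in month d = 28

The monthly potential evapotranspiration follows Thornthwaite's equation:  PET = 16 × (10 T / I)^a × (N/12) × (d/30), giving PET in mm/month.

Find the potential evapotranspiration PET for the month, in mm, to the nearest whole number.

71 mm

10T/I = 10 × 19.3 / 57.7 = 3.3449
(10T/I)^a = 3.3449^1.399 = 5.4152
Uncorrected PET = 16 × 5.4152 = 86.643 mm
Correction = (N/12)(d/30) = (10.6/12)(28/30) = 0.8244
PET = 86.643 × 0.8244 = 71.428 mm/month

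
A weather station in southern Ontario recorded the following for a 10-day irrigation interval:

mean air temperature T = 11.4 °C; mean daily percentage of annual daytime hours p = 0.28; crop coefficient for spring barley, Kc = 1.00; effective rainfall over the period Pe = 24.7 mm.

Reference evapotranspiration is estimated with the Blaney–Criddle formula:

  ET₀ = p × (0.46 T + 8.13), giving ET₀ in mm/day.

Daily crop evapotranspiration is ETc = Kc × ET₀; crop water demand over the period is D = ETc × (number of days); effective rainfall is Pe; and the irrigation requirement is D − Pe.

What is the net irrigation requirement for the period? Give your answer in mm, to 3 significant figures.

ET₀ = 0.28 × (0.46 × 11.4 + 8.13) = 0.28 × 13.374 = 3.7447 mm/d
ETc = Kc × ET₀ = 1.00 × 3.7447 = 3.7447 mm/d
Crop demand D = ETc × 10 d = 3.7447 × 10 = 37.447 mm
D − Pe = 37.447 − 24.7 = 12.747 mm

12.7 mm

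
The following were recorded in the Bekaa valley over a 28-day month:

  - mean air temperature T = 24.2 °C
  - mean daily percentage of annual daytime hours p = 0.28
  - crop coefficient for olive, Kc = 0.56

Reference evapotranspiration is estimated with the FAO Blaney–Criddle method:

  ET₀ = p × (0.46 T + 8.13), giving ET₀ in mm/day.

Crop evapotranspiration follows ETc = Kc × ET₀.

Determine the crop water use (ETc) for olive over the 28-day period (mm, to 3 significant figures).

84.6 mm

ET₀ = 0.28 × (0.46 × 24.2 + 8.13) = 0.28 × 19.262 = 5.3934 mm/d
ETc = Kc × ET₀ = 0.56 × 5.3934 = 3.0203 mm/d
Over 28 days: 3.0203 × 28 = 84.568 mm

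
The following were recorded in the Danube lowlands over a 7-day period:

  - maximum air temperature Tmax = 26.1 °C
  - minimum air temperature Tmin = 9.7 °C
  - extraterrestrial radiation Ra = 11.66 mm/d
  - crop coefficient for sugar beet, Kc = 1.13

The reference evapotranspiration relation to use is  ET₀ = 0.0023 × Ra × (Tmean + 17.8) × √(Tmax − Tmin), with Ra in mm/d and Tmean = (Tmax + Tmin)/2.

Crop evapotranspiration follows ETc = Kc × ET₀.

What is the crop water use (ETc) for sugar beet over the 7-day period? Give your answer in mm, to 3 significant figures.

30.7 mm

Tmean = (26.1 + 9.7)/2 = 17.90 °C
ET₀ = 0.0023 × 11.66 × (17.90 + 17.8) × √16.4 = 0.0023 × 11.66 × 35.70 × 4.0497 = 3.8772 mm/d
ETc = Kc × ET₀ = 1.13 × 3.8772 = 4.3812 mm/d
Over 7 days: 4.3812 × 7 = 30.668 mm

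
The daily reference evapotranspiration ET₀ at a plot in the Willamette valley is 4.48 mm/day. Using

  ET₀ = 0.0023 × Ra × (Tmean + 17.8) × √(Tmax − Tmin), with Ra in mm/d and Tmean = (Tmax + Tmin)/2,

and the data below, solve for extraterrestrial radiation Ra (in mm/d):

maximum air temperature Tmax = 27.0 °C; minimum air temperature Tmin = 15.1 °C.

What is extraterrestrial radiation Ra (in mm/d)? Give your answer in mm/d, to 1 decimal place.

14.5 mm/d

Tmean = 21.05 °C; √ΔT = 3.4496
Ra = ET₀ / [0.0023 × (Tmean+17.8) × √ΔT] = 4.48 / (0.0023 × 38.85 × 3.4496) = 14.534 mm/d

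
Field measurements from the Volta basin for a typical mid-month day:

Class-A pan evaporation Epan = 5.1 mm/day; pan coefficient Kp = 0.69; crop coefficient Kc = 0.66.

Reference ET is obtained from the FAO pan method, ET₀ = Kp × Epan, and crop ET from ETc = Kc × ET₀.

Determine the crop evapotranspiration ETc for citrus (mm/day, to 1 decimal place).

2.3 mm/day

ET₀ = 0.69 × 5.1 = 3.5190 mm/d
ETc = Kc × ET₀ = 0.66 × 3.5190 = 2.3225 mm/d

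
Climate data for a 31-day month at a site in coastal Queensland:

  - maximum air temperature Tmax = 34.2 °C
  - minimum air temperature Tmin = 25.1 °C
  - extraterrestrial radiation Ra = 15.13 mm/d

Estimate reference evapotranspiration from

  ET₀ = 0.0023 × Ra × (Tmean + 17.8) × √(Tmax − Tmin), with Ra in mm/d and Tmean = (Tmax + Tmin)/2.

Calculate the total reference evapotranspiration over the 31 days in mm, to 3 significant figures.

154 mm

Tmean = (34.2 + 25.1)/2 = 29.65 °C
ET₀ = 0.0023 × 15.13 × (29.65 + 17.8) × √9.1 = 0.0023 × 15.13 × 47.45 × 3.0166 = 4.9810 mm/d
Over 31 days: 4.9810 × 31 = 154.411 mm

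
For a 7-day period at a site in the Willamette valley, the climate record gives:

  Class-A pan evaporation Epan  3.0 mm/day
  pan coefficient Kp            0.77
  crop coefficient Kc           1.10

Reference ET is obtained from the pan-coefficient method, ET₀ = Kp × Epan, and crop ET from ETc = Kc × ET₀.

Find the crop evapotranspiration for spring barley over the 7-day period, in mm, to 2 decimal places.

ET₀ = 0.77 × 3.0 = 2.3100 mm/d
ETc = Kc × ET₀ = 1.10 × 2.3100 = 2.5410 mm/d
Over 7 days: 2.5410 × 7 = 17.787 mm

17.79 mm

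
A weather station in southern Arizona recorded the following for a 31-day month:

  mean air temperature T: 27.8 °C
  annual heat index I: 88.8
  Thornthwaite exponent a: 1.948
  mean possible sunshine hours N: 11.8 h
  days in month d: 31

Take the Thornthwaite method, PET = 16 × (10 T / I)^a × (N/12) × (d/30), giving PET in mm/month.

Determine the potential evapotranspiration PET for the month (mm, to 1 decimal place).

10T/I = 10 × 27.8 / 88.8 = 3.1306
(10T/I)^a = 3.1306^1.948 = 9.2360
Uncorrected PET = 16 × 9.2360 = 147.776 mm
Correction = (N/12)(d/30) = (11.8/12)(31/30) = 1.0161
PET = 147.776 × 1.0161 = 150.155 mm/month

150.2 mm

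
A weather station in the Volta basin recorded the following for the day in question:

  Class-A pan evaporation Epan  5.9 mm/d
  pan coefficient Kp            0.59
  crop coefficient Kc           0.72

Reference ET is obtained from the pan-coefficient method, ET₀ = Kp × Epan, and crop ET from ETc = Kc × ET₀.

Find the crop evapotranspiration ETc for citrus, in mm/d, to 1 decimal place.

ET₀ = 0.59 × 5.9 = 3.4810 mm/d
ETc = Kc × ET₀ = 0.72 × 3.4810 = 2.5063 mm/d

2.5 mm/d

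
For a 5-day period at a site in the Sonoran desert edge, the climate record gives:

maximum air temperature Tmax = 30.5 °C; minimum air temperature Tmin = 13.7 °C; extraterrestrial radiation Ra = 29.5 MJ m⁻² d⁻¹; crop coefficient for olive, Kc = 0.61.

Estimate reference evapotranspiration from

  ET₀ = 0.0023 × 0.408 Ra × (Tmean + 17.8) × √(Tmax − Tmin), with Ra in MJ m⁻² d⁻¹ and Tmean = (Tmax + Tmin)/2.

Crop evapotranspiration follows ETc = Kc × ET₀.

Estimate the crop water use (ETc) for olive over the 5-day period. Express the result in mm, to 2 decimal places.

Tmean = (30.5 + 13.7)/2 = 22.10 °C
0.408 Ra = 0.408 × 29.5 = 12.0360 mm/d equivalent
ET₀ = 0.0023 × 12.0360 × (22.10 + 17.8) × √16.8 = 0.0023 × 12.0360 × 39.90 × 4.0988 = 4.5273 mm/d
ETc = Kc × ET₀ = 0.61 × 4.5273 = 2.7617 mm/d
Over 5 days: 2.7617 × 5 = 13.809 mm

13.81 mm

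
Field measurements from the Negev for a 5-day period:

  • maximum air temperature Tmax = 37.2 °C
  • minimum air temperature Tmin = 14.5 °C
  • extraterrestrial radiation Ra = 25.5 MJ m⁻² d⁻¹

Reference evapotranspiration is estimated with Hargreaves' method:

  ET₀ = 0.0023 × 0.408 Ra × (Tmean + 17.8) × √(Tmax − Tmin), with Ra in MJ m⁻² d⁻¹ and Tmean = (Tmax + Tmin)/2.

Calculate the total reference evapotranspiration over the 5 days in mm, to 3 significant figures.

Tmean = (37.2 + 14.5)/2 = 25.85 °C
0.408 Ra = 0.408 × 25.5 = 10.4040 mm/d equivalent
ET₀ = 0.0023 × 10.4040 × (25.85 + 17.8) × √22.7 = 0.0023 × 10.4040 × 43.65 × 4.7645 = 4.9766 mm/d
Over 5 days: 4.9766 × 5 = 24.883 mm

24.9 mm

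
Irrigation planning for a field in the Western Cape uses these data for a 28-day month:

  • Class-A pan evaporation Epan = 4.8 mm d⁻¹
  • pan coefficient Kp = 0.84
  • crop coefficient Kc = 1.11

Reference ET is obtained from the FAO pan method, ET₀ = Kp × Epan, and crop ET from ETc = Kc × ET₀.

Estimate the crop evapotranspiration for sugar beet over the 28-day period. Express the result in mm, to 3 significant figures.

125 mm

ET₀ = 0.84 × 4.8 = 4.0320 mm/d
ETc = Kc × ET₀ = 1.11 × 4.0320 = 4.4755 mm/d
Over 28 days: 4.4755 × 28 = 125.314 mm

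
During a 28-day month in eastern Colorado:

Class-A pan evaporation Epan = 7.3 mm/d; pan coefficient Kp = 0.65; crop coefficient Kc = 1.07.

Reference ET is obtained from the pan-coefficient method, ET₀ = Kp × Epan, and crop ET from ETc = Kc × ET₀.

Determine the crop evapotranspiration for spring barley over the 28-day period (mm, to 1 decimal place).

ET₀ = 0.65 × 7.3 = 4.7450 mm/d
ETc = Kc × ET₀ = 1.07 × 4.7450 = 5.0772 mm/d
Over 28 days: 5.0772 × 28 = 142.162 mm

142.2 mm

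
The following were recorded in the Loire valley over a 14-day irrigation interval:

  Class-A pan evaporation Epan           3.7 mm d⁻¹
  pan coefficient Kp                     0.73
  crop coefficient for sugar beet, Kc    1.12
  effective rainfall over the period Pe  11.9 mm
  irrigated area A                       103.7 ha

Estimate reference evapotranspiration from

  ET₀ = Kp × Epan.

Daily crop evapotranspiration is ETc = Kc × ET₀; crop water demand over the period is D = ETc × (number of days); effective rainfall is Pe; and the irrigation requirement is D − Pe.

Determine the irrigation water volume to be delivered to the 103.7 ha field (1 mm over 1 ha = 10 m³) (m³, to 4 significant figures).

ET₀ = 0.73 × 3.7 = 2.7010 mm/d
ETc = Kc × ET₀ = 1.12 × 2.7010 = 3.0251 mm/d
Crop demand D = ETc × 14 d = 3.0251 × 14 = 42.351 mm
D − Pe = 42.351 − 11.9 = 30.451 mm
Volume = 30.451 mm × 103.7 ha × 10 = 31577.7 m³

31580 m³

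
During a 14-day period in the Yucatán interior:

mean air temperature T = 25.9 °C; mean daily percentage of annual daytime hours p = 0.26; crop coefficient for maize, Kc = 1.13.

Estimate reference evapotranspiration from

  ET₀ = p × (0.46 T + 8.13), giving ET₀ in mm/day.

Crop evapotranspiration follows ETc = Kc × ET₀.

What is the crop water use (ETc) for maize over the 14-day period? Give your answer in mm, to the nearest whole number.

ET₀ = 0.26 × (0.46 × 25.9 + 8.13) = 0.26 × 20.044 = 5.2114 mm/d
ETc = Kc × ET₀ = 1.13 × 5.2114 = 5.8889 mm/d
Over 14 days: 5.8889 × 14 = 82.445 mm

82 mm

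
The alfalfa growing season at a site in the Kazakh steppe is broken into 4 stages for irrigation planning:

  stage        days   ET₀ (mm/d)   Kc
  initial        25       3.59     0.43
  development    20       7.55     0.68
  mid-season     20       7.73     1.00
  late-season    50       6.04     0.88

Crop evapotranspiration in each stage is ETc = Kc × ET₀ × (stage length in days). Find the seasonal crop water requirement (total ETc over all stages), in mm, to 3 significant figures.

initial: 0.43 × 3.59 × 25 = 38.59 mm
development: 0.68 × 7.55 × 20 = 102.68 mm
mid-season: 1.00 × 7.73 × 20 = 154.60 mm
late-season: 0.88 × 6.04 × 50 = 265.76 mm
Seasonal total = 561.63 mm

562 mm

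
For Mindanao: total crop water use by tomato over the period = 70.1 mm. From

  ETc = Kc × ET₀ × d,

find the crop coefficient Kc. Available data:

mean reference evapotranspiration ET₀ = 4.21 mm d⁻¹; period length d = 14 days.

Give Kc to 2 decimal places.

1.19

ETc = Kc × ET₀ × d  ⇒  Kc = ETc / (ET₀ × d)
Kc = 70.1 / (4.21 × 14) = 70.1 / 58.94 = 1.1893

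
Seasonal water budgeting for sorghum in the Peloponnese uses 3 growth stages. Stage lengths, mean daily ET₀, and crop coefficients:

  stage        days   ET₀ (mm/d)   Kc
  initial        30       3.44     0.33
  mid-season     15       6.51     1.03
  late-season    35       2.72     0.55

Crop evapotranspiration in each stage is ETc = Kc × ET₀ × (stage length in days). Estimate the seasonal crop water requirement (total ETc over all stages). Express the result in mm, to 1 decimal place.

initial: 0.33 × 3.44 × 30 = 34.06 mm
mid-season: 1.03 × 6.51 × 15 = 100.58 mm
late-season: 0.55 × 2.72 × 35 = 52.36 mm
Seasonal total = 187.00 mm

187.0 mm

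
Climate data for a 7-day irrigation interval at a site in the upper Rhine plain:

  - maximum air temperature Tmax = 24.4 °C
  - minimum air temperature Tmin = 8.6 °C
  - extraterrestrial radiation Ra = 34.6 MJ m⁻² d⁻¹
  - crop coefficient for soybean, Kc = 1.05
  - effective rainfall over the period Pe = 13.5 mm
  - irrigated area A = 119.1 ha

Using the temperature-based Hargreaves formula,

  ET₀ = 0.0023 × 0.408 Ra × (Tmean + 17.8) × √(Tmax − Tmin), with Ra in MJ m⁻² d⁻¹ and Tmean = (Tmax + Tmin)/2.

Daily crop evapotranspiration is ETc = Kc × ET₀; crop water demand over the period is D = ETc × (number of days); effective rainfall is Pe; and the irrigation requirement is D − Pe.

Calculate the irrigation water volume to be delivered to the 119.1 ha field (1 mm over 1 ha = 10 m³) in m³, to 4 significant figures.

Tmean = (24.4 + 8.6)/2 = 16.50 °C
0.408 Ra = 0.408 × 34.6 = 14.1168 mm/d equivalent
ET₀ = 0.0023 × 14.1168 × (16.50 + 17.8) × √15.8 = 0.0023 × 14.1168 × 34.30 × 3.9749 = 4.4267 mm/d
ETc = Kc × ET₀ = 1.05 × 4.4267 = 4.6480 mm/d
Crop demand D = ETc × 7 d = 4.6480 × 7 = 32.536 mm
D − Pe = 32.536 − 13.5 = 19.036 mm
Volume = 19.036 mm × 119.1 ha × 10 = 22671.9 m³

22670 m³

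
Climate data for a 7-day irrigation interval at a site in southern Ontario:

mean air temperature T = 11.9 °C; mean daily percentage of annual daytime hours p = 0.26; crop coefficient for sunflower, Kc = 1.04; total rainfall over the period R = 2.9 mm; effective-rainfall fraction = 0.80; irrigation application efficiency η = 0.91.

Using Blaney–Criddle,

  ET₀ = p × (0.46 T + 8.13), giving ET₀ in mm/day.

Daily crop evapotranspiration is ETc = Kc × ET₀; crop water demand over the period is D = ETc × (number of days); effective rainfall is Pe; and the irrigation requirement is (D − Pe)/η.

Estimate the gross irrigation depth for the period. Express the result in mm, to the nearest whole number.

ET₀ = 0.26 × (0.46 × 11.9 + 8.13) = 0.26 × 13.604 = 3.5370 mm/d
ETc = Kc × ET₀ = 1.04 × 3.5370 = 3.6785 mm/d
Crop demand D = ETc × 7 d = 3.6785 × 7 = 25.750 mm
Pe = 0.80 × 2.9 = 2.320 mm
D − Pe = 25.750 − 2.320 = 23.430 mm
Gross irrigation = 23.430 / 0.91 = 25.747 mm

26 mm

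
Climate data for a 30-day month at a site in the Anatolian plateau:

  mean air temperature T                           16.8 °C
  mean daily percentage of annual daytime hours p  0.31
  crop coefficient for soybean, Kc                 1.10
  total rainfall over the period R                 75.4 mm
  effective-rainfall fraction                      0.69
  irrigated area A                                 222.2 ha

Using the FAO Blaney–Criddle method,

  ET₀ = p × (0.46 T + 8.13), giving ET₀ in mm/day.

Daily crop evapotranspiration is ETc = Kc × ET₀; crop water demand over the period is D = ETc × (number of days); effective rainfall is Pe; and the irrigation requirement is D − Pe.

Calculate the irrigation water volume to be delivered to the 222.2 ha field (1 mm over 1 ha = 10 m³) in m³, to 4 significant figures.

244900 m³

ET₀ = 0.31 × (0.46 × 16.8 + 8.13) = 0.31 × 15.858 = 4.9160 mm/d
ETc = Kc × ET₀ = 1.10 × 4.9160 = 5.4076 mm/d
Crop demand D = ETc × 30 d = 5.4076 × 30 = 162.228 mm
Pe = 0.69 × 75.4 = 52.026 mm
D − Pe = 162.228 − 52.026 = 110.202 mm
Volume = 110.202 mm × 222.2 ha × 10 = 244868.8 m³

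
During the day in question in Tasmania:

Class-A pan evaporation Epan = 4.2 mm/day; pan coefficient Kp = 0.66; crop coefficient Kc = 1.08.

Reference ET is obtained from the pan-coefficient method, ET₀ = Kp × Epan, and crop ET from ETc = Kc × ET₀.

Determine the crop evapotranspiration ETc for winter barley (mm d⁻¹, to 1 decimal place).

ET₀ = 0.66 × 4.2 = 2.7720 mm/d
ETc = Kc × ET₀ = 1.08 × 2.7720 = 2.9938 mm/d

3.0 mm d⁻¹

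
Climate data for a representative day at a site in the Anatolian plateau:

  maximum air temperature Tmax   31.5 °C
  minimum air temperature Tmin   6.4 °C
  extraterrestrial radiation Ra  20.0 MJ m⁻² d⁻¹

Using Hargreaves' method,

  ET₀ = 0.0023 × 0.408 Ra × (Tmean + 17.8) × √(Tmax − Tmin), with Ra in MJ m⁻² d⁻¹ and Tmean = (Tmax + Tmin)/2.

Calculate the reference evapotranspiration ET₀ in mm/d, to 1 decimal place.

3.5 mm/d

Tmean = (31.5 + 6.4)/2 = 18.95 °C
0.408 Ra = 0.408 × 20.0 = 8.1600 mm/d equivalent
ET₀ = 0.0023 × 8.1600 × (18.95 + 17.8) × √25.1 = 0.0023 × 8.1600 × 36.75 × 5.0100 = 3.4555 mm/d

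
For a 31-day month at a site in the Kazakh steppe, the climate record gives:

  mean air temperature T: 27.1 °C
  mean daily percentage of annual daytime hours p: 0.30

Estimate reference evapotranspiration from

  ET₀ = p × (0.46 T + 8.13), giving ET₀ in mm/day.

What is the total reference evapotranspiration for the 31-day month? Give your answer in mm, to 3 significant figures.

ET₀ = 0.30 × (0.46 × 27.1 + 8.13) = 0.30 × 20.596 = 6.1788 mm/d
Monthly total = 6.1788 × 31 = 191.543 mm

192 mm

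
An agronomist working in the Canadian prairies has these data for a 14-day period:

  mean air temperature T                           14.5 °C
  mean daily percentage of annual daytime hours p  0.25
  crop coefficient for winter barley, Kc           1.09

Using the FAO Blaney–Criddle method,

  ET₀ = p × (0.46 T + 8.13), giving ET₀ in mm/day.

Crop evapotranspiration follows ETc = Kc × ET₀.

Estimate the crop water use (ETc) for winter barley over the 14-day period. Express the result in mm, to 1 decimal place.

56.5 mm

ET₀ = 0.25 × (0.46 × 14.5 + 8.13) = 0.25 × 14.800 = 3.7000 mm/d
ETc = Kc × ET₀ = 1.09 × 3.7000 = 4.0330 mm/d
Over 14 days: 4.0330 × 14 = 56.462 mm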